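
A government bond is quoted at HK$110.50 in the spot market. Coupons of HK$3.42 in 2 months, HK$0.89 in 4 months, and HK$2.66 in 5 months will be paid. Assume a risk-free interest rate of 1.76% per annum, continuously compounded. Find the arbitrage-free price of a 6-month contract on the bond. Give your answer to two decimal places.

HK$104.48

PV(coupons) I = 3.42·e^(−0.0176·2/12) + 0.89·e^(−0.0176·4/12) + 2.66·e^(−0.0176·5/12)
I = 3.4100 + 0.8848 + 2.6406 = 6.9354
F = (S − I)·e^(rT) = (110.50 − 6.9354) · e^(0.0176·6/12)
= 103.5646 · e^0.008800 = 103.5646 × 1.008839 = HK$104.48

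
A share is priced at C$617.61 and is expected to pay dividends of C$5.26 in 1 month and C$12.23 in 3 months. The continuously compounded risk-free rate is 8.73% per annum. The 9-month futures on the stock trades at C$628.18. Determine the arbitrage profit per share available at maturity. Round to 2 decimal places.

C$12.87 per share

PV(dividends) I = 5.26·e^(−0.0873·1/12) + 12.23·e^(−0.0873·3/12) = 17.1878
Fair futures F* = (S − I)·e^(rT) = (617.61 − 17.1878)·e^0.065475 = 600.4222 × 1.067666 = 641.0504
Market C$628.18 < fair 641.0504: forward underpriced → reverse cash-and-carry (short the stock, invest proceeds at r, pay the dividends, go long the forward).
Profit at T = |F_mkt − F*| = |628.18 − 641.0504| = C$12.87 per share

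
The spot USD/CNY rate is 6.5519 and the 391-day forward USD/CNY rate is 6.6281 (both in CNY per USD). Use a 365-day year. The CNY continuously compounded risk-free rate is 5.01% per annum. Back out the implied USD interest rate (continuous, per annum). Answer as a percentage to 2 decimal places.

3.93%

F = S·e^((r_CNY − r_USD)T) ⇒ r_USD = r_CNY − ln(F/S)/T
ln(6.6281/6.5519) = 0.011563; /(391/365) = 0.010794
r_USD = 0.0501 − 0.010794 = 0.039306
r_USD = 3.93%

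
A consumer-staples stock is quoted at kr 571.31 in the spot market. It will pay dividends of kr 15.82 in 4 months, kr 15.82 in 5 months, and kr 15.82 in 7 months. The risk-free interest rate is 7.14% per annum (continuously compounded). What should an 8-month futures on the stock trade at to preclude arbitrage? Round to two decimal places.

PV(dividends) I = 15.82·e^(−0.0714·4/12) + 15.82·e^(−0.0714·5/12) + 15.82·e^(−0.0714·7/12)
I = 15.4479 + 15.3563 + 15.1746 = 45.9788
F = (S − I)·e^(rT) = (571.31 − 45.9788) · e^(0.0714·8/12)
= 525.3312 · e^0.047600 = 525.3312 × 1.048751 = kr 550.94

kr 550.94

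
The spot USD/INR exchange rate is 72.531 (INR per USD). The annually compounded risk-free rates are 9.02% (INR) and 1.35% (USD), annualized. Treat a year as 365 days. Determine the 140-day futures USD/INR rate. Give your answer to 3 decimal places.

74.589

By covered interest parity, F = S · (1+r_INR)^T / (1+r_USD)^T
= 72.531 × 1.033680 / 1.005157 = 72.531 × 1.028377
F = 74.589 INR per USD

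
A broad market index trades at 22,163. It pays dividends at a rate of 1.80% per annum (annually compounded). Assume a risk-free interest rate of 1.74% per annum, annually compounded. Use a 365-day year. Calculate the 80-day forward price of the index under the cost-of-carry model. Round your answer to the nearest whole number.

22,160

F = S · (1+r)^T / (1+q)^T
= 22163 × 1.003788 / 1.003918 = 22163 × 0.999871
F = 22,160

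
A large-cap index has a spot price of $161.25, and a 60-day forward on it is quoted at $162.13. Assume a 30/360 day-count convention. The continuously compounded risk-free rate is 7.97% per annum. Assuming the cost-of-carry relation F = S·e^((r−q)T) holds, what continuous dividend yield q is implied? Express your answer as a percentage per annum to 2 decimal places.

4.70%

From F = S·e^((r−q)T): (r − q) = ln(F/S)/T
ln(162.13/161.25) = ln(1.005457) = 0.005442
(r − q) = 0.005442 / (60/360) = 0.032652
q = r − ln(F/S)/T = 0.0797 − 0.032652 = 0.047048
q = 4.70%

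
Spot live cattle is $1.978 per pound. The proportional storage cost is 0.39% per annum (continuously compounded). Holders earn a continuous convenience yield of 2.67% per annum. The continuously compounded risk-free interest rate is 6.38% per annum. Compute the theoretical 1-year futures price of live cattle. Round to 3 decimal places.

Net carry = r + u − y = 0.0638 + 0.0039 − 0.0267 = 0.0410
F = S·e^((r+u−y)T) = 1.978 · e^(0.0410 × 1) = 1.978 · e^0.041000
= 1.978 × 1.041852 = $2.061 per pound

$2.061 per pound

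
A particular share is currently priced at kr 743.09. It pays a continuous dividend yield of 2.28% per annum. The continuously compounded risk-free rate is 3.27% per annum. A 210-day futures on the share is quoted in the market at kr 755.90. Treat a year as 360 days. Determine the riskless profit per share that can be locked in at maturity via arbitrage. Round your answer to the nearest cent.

Fair futures: F* = S·e^(carry·T), with carry = (r − q) = 0.0327 − 0.0228 = 0.0099
F* = 743.09 · e^(0.0099 × 210/360) = 743.09 · e^0.005775 = 743.09 × 1.005792 = kr 747.3940
Market kr 755.90 > fair kr 747.3940: forward overpriced → cash-and-carry (buy spot, short the forward).
At maturity, profit = |F_mkt − F*| = |755.90 − 747.3940| = kr 8.51 per share

kr 8.51 per share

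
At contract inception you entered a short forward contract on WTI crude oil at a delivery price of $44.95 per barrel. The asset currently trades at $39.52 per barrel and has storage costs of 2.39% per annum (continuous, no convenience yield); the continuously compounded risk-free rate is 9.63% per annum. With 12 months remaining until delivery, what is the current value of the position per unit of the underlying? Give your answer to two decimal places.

Current fair forward for the remaining 12 months: F = S·e^((r + u)·T), (r + u) = 0.0963 + 0.0239 = 0.1202
F = 39.52 · e^(0.1202 × 12/12) = 39.52 × 1.127722 = 44.5676
Value of long forward = (F − K)·e^(−rT) = (44.5676 − 44.95) · e^(−0.0963·12/12)
= -0.3824 × 0.908192 = -0.35
Short position value = −(long value) = $0.35

$0.35 per barrel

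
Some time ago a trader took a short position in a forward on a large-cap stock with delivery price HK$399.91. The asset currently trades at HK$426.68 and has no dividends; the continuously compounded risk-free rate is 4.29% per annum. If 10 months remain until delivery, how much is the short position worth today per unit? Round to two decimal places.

Current fair forward for the remaining 10 months: F = S·e^(r·T), r = 0.0429
F = 426.68 · e^(0.0429 × 10/12) = 426.68 × 1.036397 = 442.2099
Value of long forward = (F − K)·e^(−rT) = (442.2099 − 399.91) · e^(−0.0429·10/12)
= 42.2999 × 0.964881 = 40.81
Short position value = −(long value) = -HK$40.81

-HK$40.81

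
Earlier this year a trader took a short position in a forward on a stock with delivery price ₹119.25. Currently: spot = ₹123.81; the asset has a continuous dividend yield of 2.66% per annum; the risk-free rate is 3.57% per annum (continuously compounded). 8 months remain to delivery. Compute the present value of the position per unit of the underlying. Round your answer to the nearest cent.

Current fair forward for the remaining 8 months: F = S·e^((r − q)·T), (r − q) = 0.0357 − 0.0266 = 0.0091
F = 123.81 · e^(0.0091 × 8/12) = 123.81 × 1.006085 = 124.5634
Value of long forward = (F − K)·e^(−rT) = (124.5634 − 119.25) · e^(−0.0357·8/12)
= 5.3134 × 0.976481 = 5.19
Short position value = −(long value) = -₹5.19

-₹5.19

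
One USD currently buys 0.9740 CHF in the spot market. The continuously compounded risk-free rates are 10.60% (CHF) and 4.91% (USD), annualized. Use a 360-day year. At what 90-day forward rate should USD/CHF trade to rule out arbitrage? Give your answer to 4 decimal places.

F = S·e^((r_CHF − r_USD)T) = 0.9740 · e^((0.1060 − 0.0491) × 90/360)
= 0.9740 · e^0.014225 = 0.9740 × 1.014327
F = 0.9880 CHF per USD

0.9880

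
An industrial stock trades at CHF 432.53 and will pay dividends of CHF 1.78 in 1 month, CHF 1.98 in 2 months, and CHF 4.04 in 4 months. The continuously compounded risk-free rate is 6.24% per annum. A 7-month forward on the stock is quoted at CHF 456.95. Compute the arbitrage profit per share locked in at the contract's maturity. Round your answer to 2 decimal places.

PV(dividends) I = 1.78·e^(−0.0624·1/12) + 1.98·e^(−0.0624·2/12) + 4.04·e^(−0.0624·4/12) = 7.6871
Fair forward F* = (S − I)·e^(rT) = (432.53 − 7.6871)·e^0.036400 = 424.8429 × 1.037071 = 440.5923
Market CHF 456.95 > fair 440.5923: forward overpriced → cash-and-carry (borrow at r, buy the stock and collect the dividends, short the forward).
Profit at T = |F_mkt − F*| = |456.95 − 440.5923| = CHF 16.36 per share

CHF 16.36 per share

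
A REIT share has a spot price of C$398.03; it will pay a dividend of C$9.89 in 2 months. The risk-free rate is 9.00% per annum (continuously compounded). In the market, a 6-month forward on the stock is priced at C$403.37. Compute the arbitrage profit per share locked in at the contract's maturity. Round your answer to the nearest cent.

PV(dividends) I = 9.89·e^(−0.0900·2/12) = 9.7428
Fair forward F* = (S − I)·e^(rT) = (398.03 − 9.7428)·e^0.045000 = 388.2872 × 1.046028 = 406.1593
Market C$403.37 < fair 406.1593: forward underpriced → reverse cash-and-carry (short the stock, invest proceeds at r, pay the dividends, go long the forward).
Profit at T = |F_mkt − F*| = |403.37 − 406.1593| = C$2.79 per share

C$2.79 per share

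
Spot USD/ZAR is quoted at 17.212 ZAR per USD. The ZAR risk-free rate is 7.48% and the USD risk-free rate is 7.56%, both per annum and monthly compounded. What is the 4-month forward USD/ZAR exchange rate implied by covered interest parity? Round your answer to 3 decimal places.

By covered interest parity, F = S · (1+r_ZAR/12)^(12T) / (1+r_USD/12)^(12T)
= 17.212 × 1.025167 / 1.025439 = 17.212 × 0.999735
F = 17.207 ZAR per USD

17.207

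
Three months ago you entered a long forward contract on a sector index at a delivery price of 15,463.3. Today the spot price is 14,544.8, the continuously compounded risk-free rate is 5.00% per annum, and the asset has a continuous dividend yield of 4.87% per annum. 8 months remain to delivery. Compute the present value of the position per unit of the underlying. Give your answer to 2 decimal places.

-876.19

Current fair forward for the remaining 8 months: F = S·e^((r − q)·T), (r − q) = 0.0500 − 0.0487 = 0.0013
F = 14544.8 · e^(0.0013 × 8/12) = 14544.8 × 1.00086704 = 14557.4109
Value of long forward = (F − K)·e^(−rT) = (14557.4109 − 15463.3) · e^(−0.0500·8/12)
= -905.8891 × 0.96721610 = -876.19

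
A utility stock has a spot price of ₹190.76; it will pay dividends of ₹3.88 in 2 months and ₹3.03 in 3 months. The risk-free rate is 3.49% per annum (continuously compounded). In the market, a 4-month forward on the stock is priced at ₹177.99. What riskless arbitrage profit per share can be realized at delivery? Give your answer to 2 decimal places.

₹8.06 per share

PV(dividends) I = 3.88·e^(−0.0349·2/12) + 3.03·e^(−0.0349·3/12) = 6.8612
Fair forward F* = (S − I)·e^(rT) = (190.76 − 6.8612)·e^0.011633 = 183.8988 × 1.011701 = 186.0506
Market ₹177.99 < fair 186.0506: forward underpriced → reverse cash-and-carry (short the stock, invest proceeds at r, pay the dividends, go long the forward).
Profit at T = |F_mkt − F*| = |177.99 − 186.0506| = ₹8.06 per share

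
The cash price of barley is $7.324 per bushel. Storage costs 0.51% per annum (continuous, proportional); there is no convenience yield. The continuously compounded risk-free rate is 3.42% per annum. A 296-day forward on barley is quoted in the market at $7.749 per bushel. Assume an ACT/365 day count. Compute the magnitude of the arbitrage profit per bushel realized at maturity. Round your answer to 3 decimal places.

$0.188 per bushel

Fair forward: F* = S·e^(carry·T), with carry = (r + u) = 0.0342 + 0.0051 = 0.0393
F* = 7.324 · e^(0.0393 × 296/365) = 7.324 · e^0.031871 = 7.324 × 1.032384 = $7.5612
Market $7.749 > fair $7.5612: forward overpriced → cash-and-carry (buy spot, short the forward).
At maturity, profit = |F_mkt − F*| = |7.749 − 7.5612| = $0.188 per bushel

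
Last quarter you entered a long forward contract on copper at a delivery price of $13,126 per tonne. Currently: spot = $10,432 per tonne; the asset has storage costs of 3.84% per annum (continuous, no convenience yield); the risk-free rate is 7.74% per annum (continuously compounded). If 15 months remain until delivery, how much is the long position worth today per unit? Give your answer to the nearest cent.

Current fair forward for the remaining 15 months: F = S·e^((r + u)·T), (r + u) = 0.0774 + 0.0384 = 0.1158
F = 10432 · e^(0.1158 × 15/12) = 10432 × 1.15575060 = 12056.7903
Value of long forward = (F − K)·e^(−rT) = (12056.7903 − 13126) · e^(−0.0774·15/12)
= -1069.2097 × 0.90778292 = -970.61

-$970.61 per tonne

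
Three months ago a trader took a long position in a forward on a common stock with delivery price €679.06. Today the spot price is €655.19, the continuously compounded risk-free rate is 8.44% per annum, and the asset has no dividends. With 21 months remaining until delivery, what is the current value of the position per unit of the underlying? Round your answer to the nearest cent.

€69.37

Current fair forward for the remaining 21 months: F = S·e^(r·T), r = 0.0844
F = 655.19 · e^(0.0844 × 21/12) = 655.19 × 1.159165 = 759.4733
Value of long forward = (F − K)·e^(−rT) = (759.4733 − 679.06) · e^(−0.0844·21/12)
= 80.4133 × 0.862690 = 69.37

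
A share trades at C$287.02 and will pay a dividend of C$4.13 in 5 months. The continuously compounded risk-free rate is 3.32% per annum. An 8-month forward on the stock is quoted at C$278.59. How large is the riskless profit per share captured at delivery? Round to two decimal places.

C$10.69 per share

PV(dividends) I = 4.13·e^(−0.0332·5/12) = 4.0733
Fair forward F* = (S − I)·e^(rT) = (287.02 − 4.0733)·e^0.022133 = 282.9467 × 1.022380 = 289.2790
Market C$278.59 < fair 289.2790: forward underpriced → reverse cash-and-carry (short the stock, invest proceeds at r, pay the dividends, go long the forward).
Profit at T = |F_mkt − F*| = |278.59 − 289.2790| = C$10.69 per share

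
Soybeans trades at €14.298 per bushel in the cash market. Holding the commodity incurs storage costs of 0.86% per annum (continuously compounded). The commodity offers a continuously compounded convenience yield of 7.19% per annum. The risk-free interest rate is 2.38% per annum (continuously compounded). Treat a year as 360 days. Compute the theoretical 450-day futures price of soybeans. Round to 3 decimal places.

€13.609 per bushel

Net carry = r + u − y = 0.0238 + 0.0086 − 0.0719 = -0.0395
F = S·e^((r+u−y)T) = 14.298 · e^(-0.0395 × 450/360) = 14.298 · e^-0.049375
= 14.298 × 0.951824 = €13.609 per bushel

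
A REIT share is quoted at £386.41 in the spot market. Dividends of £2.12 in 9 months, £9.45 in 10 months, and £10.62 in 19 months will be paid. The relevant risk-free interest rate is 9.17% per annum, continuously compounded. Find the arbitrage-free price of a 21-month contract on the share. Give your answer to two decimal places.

PV(dividends) I = 2.12·e^(−0.0917·9/12) + 9.45·e^(−0.0917·10/12) + 10.62·e^(−0.0917·19/12)
I = 1.9791 + 8.7548 + 9.1848 = 19.9187
F = (S − I)·e^(rT) = (386.41 − 19.9187) · e^(0.0917·21/12)
= 366.4913 · e^0.160475 = 366.4913 × 1.174068 = £430.29

£430.29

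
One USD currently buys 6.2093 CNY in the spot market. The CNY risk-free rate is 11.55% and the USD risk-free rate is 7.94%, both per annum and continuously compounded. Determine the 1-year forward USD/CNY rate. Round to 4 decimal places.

F = S·e^((r_CNY − r_USD)T) = 6.2093 · e^((0.1155 − 0.0794) × 1)
= 6.2093 · e^0.036100 = 6.2093 × 1.036760
F = 6.4376 CNY per USD

6.4376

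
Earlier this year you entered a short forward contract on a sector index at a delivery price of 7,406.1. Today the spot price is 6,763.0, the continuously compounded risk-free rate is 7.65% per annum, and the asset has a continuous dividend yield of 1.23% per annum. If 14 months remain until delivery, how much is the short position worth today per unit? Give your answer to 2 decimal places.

Current fair forward for the remaining 14 months: F = S·e^((r − q)·T), (r − q) = 0.0765 − 0.0123 = 0.0642
F = 6763.0 · e^(0.0642 × 14/12) = 6763.0 × 1.07777637 = 7289.0016
Value of long forward = (F − K)·e^(−rT) = (7289.0016 − 7406.1) · e^(−0.0765·14/12)
= -117.0984 × 0.91461689 = -107.10
Short position value = −(long value) = 107.10

107.10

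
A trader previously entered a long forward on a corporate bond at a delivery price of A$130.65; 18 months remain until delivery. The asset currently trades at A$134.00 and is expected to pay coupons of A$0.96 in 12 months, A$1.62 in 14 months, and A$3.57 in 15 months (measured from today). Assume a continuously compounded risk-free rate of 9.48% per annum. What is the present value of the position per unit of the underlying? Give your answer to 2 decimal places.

PV(remaining coupons) I = 0.96·e^(−0.0948·12/12) + 1.62·e^(−0.0948·14/12) + 3.57·e^(−0.0948·15/12) = 5.4946
Current forward F = (S − I)·e^(rT) = (134.00 − 5.4946)·e^(0.0948·18/12) = 128.5054 × 1.152807 = 148.1419
Value (long) = (F − K)·e^(−rT) = (148.1419 − 130.65) × 0.867448 = 15.1733
Value = A$15.17

A$15.17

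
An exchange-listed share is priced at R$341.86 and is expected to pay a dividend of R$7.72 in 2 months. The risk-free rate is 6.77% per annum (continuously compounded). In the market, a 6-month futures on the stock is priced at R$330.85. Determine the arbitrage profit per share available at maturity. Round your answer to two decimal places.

PV(dividends) I = 7.72·e^(−0.0677·2/12) = 7.6334
Fair futures F* = (S − I)·e^(rT) = (341.86 − 7.6334)·e^0.033850 = 334.2266 × 1.034429 = 345.7337
Market R$330.85 < fair 345.7337: forward underpriced → reverse cash-and-carry (short the stock, invest proceeds at r, pay the dividends, go long the forward).
Profit at T = |F_mkt − F*| = |330.85 − 345.7337| = R$14.88 per share

R$14.88 per share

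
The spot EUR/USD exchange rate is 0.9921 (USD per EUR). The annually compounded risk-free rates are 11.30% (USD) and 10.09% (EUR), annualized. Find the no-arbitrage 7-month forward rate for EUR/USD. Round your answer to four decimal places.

By covered interest parity, F = S · (1+r_USD)^T / (1+r_EUR)^T
= 0.9921 × 1.064442 / 1.057677 = 0.9921 × 1.006396
F = 0.9984 USD per EUR

0.9984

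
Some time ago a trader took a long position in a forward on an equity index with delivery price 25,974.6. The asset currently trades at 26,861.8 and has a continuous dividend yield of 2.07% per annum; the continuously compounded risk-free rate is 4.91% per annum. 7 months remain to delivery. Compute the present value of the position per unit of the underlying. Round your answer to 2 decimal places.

Current fair forward for the remaining 7 months: F = S·e^((r − q)·T), (r − q) = 0.0491 − 0.0207 = 0.0284
F = 26861.8 · e^(0.0284 × 7/12) = 26861.8 × 1.01670465 = 27310.5170
Value of long forward = (F − K)·e^(−rT) = (27310.5170 − 25974.6) · e^(−0.0491·7/12)
= 1335.9170 × 0.97176462 = 1298.20

1298.20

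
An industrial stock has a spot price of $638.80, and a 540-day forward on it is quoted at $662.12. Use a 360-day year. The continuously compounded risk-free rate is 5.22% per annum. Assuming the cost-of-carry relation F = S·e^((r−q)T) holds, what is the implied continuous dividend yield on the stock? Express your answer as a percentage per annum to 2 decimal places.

From F = S·e^((r−q)T): (r − q) = ln(F/S)/T
ln(662.12/638.80) = ln(1.036506) = 0.035855
(r − q) = 0.035855 / (540/360) = 0.023903
q = r − ln(F/S)/T = 0.0522 − 0.023903 = 0.028297
q = 2.83%

2.83%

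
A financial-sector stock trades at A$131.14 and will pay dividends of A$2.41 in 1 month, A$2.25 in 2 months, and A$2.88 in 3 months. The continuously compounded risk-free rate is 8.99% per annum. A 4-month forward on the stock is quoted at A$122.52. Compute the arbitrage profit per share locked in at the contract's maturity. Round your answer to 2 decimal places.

A$4.96 per share

PV(dividends) I = 2.41·e^(−0.0899·1/12) + 2.25·e^(−0.0899·2/12) + 2.88·e^(−0.0899·3/12) = 7.4245
Fair forward F* = (S − I)·e^(rT) = (131.14 − 7.4245)·e^0.029967 = 123.7155 × 1.030421 = 127.4790
Market A$122.52 < fair 127.4790: forward underpriced → reverse cash-and-carry (short the stock, invest proceeds at r, pay the dividends, go long the forward).
Profit at T = |F_mkt − F*| = |122.52 − 127.4790| = A$4.96 per share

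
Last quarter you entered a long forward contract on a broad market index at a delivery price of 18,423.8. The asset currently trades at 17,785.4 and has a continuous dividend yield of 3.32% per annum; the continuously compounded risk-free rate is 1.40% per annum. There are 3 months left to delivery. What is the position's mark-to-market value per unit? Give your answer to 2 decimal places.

Current fair forward for the remaining 3 months: F = S·e^((r − q)·T), (r − q) = 0.0140 − 0.0332 = -0.0192
F = 17785.4 · e^(-0.0192 × 3/12) = 17785.4 × 0.99521150 = 17700.2346
Value of long forward = (F − K)·e^(−rT) = (17700.2346 − 18423.8) · e^(−0.0140·3/12)
= -723.5654 × 0.99650612 = -721.04

-721.04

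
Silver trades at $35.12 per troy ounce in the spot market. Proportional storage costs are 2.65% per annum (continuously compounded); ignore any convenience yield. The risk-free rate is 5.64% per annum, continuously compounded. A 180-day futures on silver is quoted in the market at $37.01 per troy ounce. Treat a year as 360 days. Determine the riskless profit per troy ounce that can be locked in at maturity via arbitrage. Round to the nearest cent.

Fair futures: F* = S·e^(carry·T), with carry = (r + u) = 0.0564 + 0.0265 = 0.0829
F* = 35.12 · e^(0.0829 × 180/360) = 35.12 · e^0.041450 = 35.12 × 1.042321 = $36.6063
Market $37.01 > fair $36.6063: forward overpriced → cash-and-carry (buy spot, short the forward).
At maturity, profit = |F_mkt − F*| = |37.01 − 36.6063| = $0.40 per troy ounce

$0.40 per troy ounce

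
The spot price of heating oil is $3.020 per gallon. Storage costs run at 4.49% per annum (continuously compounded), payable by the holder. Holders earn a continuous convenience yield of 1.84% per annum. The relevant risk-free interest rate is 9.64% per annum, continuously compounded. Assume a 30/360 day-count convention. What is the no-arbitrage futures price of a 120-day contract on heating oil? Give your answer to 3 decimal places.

$3.146 per gallon

Net carry = r + u − y = 0.0964 + 0.0449 − 0.0184 = 0.1229
F = S·e^((r+u−y)T) = 3.020 · e^(0.1229 × 120/360) = 3.020 · e^0.040967
= 3.020 × 1.041818 = $3.146 per gallon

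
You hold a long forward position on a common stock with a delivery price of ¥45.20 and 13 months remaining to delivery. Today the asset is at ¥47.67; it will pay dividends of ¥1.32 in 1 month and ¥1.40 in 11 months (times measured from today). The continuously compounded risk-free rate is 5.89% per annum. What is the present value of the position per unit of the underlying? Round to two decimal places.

¥2.62

PV(remaining dividends) I = 1.32·e^(−0.0589·1/12) + 1.40·e^(−0.0589·11/12) = 2.6400
Current forward F = (S − I)·e^(rT) = (47.67 − 2.6400)·e^(0.0589·13/12) = 45.0300 × 1.065888 = 47.9969
Value (long) = (F − K)·e^(−rT) = (47.9969 − 45.20) × 0.938185 = 2.6240
Value = ¥2.62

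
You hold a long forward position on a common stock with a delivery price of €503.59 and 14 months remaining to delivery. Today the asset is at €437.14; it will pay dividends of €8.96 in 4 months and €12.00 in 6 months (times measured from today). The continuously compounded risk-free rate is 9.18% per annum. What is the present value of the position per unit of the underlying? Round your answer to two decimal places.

-€35.45

PV(remaining dividends) I = 8.96·e^(−0.0918·4/12) + 12.00·e^(−0.0918·6/12) = 20.1516
Current forward F = (S − I)·e^(rT) = (437.14 − 20.1516)·e^(0.0918·14/12) = 416.9884 × 1.113046 = 464.1273
Value (long) = (F − K)·e^(−rT) = (464.1273 − 503.59) × 0.898436 = -35.4547
Value = -€35.45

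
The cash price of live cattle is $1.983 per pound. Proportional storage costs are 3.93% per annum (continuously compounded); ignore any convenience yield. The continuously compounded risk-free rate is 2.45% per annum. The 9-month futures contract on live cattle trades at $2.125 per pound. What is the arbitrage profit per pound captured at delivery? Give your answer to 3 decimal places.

$0.045 per pound

Fair futures: F* = S·e^(carry·T), with carry = (r + u) = 0.0245 + 0.0393 = 0.0638
F* = 1.983 · e^(0.0638 × 9/12) = 1.983 · e^0.047850 = 1.983 × 1.049013 = $2.0802
Market $2.125 > fair $2.0802: forward overpriced → cash-and-carry (buy spot, short the forward).
At maturity, profit = |F_mkt − F*| = |2.125 − 2.0802| = $0.045 per pound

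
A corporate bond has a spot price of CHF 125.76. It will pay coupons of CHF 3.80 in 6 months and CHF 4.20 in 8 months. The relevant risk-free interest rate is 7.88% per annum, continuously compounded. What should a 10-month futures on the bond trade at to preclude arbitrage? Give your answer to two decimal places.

PV(coupons) I = 3.80·e^(−0.0788·6/12) + 4.20·e^(−0.0788·8/12)
I = 3.6532 + 3.9851 = 7.6383
F = (S − I)·e^(rT) = (125.76 − 7.6383) · e^(0.0788·10/12)
= 118.1217 · e^0.065667 = 118.1217 × 1.067871 = CHF 126.14

CHF 126.14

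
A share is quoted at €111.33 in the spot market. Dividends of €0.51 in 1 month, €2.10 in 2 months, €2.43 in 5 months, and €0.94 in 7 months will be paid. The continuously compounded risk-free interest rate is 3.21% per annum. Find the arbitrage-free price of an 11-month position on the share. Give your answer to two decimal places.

PV(dividends) I = 0.51·e^(−0.0321·1/12) + 2.10·e^(−0.0321·2/12) + 2.43·e^(−0.0321·5/12) + 0.94·e^(−0.0321·7/12)
I = 0.5086 + 2.0888 + 2.3977 + 0.9226 = 5.9177
F = (S − I)·e^(rT) = (111.33 − 5.9177) · e^(0.0321·11/12)
= 105.4123 · e^0.029425 = 105.4123 × 1.029862 = €108.56

€108.56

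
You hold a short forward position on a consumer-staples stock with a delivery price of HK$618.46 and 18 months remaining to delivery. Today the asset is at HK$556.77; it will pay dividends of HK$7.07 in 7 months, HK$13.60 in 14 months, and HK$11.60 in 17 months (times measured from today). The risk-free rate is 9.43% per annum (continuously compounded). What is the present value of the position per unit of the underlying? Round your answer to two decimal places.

PV(remaining dividends) I = 7.07·e^(−0.0943·7/12) + 13.60·e^(−0.0943·14/12) + 11.60·e^(−0.0943·17/12) = 29.0241
Current forward F = (S − I)·e^(rT) = (556.77 − 29.0241)·e^(0.0943·18/12) = 527.7459 × 1.151943 = 607.9332
Value (long) = (F − K)·e^(−rT) = (607.9332 − 618.46) × 0.868099 = -9.1383
Short position value = −(long value) = HK$9.14

HK$9.14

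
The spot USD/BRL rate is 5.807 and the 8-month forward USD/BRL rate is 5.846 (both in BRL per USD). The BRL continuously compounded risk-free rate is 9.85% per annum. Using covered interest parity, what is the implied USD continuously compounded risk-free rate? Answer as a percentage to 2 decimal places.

8.85%

F = S·e^((r_BRL − r_USD)T) ⇒ r_USD = r_BRL − ln(F/S)/T
ln(5.846/5.807) = 0.006694; /(8/12) = 0.010041
r_USD = 0.0985 − 0.010041 = 0.088459
r_USD = 8.85%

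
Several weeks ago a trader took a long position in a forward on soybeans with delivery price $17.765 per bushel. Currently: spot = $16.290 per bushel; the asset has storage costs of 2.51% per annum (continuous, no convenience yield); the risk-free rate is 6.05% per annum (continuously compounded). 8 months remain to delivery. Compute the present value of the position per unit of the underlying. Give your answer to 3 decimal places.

Current fair forward for the remaining 8 months: F = S·e^((r + u)·T), (r + u) = 0.0605 + 0.0251 = 0.0856
F = 16.290 · e^(0.0856 × 8/12) = 16.290 × 1.058726 = 17.2466
Value of long forward = (F − K)·e^(−rT) = (17.2466 − 17.765) · e^(−0.0605·8/12)
= -0.5184 × 0.960469 = -0.498

-$0.498 per bushel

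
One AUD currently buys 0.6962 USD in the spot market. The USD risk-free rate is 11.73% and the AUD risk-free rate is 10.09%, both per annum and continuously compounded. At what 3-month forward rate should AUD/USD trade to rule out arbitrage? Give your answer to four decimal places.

F = S·e^((r_USD − r_AUD)T) = 0.6962 · e^((0.1173 − 0.1009) × 3/12)
= 0.6962 · e^0.004100 = 0.6962 × 1.004108
F = 0.6991 USD per AUD

0.6991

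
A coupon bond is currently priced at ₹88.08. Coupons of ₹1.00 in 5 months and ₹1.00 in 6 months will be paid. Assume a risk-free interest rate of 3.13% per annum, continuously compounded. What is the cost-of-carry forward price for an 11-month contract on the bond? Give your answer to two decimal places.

PV(coupons) I = 1.00·e^(−0.0313·5/12) + 1.00·e^(−0.0313·6/12)
I = 0.9870 + 0.9845 = 1.9715
F = (S − I)·e^(rT) = (88.08 − 1.9715) · e^(0.0313·11/12)
= 86.1085 · e^0.028692 = 86.1085 × 1.029108 = ₹88.61

₹88.61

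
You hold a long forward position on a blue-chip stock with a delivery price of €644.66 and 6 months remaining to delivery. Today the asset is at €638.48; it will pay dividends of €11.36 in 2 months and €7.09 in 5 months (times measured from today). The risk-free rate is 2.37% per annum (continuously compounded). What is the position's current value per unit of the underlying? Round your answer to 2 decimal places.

PV(remaining dividends) I = 11.36·e^(−0.0237·2/12) + 7.09·e^(−0.0237·5/12) = 18.3355
Current forward F = (S − I)·e^(rT) = (638.48 − 18.3355)·e^(0.0237·6/12) = 620.1445 × 1.011920 = 627.5366
Value (long) = (F − K)·e^(−rT) = (627.5366 − 644.66) × 0.988220 = -16.9217
Value = -€16.92

-€16.92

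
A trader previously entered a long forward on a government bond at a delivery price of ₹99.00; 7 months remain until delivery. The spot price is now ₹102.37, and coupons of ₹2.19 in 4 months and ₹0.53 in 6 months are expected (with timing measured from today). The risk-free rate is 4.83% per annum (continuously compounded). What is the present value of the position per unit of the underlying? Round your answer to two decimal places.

₹3.45

PV(remaining coupons) I = 2.19·e^(−0.0483·4/12) + 0.53·e^(−0.0483·6/12) = 2.6724
Current forward F = (S − I)·e^(rT) = (102.37 − 2.6724)·e^(0.0483·7/12) = 99.6976 × 1.028576 = 102.5466
Value (long) = (F − K)·e^(−rT) = (102.5466 − 99.00) × 0.972218 = 3.4481
Value = ₹3.45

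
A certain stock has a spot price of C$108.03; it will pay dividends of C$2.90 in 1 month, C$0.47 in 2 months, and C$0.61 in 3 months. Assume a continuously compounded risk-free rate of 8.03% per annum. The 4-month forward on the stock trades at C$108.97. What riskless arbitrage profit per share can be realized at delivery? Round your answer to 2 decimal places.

C$2.06 per share

PV(dividends) I = 2.90·e^(−0.0803·1/12) + 0.47·e^(−0.0803·2/12) + 0.61·e^(−0.0803·3/12) = 3.9423
Fair forward F* = (S − I)·e^(rT) = (108.03 − 3.9423)·e^0.026767 = 104.0877 × 1.027128 = 106.9114
Market C$108.97 > fair 106.9114: forward overpriced → cash-and-carry (borrow at r, buy the stock and collect the dividends, short the forward).
Profit at T = |F_mkt − F*| = |108.97 − 106.9114| = C$2.06 per share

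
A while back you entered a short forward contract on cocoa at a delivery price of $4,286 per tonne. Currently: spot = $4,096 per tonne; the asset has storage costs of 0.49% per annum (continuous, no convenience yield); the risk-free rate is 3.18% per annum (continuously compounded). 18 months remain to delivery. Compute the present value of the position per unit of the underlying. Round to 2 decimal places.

-$39.86 per tonne

Current fair forward for the remaining 18 months: F = S·e^((r + u)·T), (r + u) = 0.0318 + 0.0049 = 0.0367
F = 4096 · e^(0.0367 × 18/12) = 4096 × 1.05659344 = 4327.8067
Value of long forward = (F − K)·e^(−rT) = (4327.8067 − 4286) · e^(−0.0318·18/12)
= 41.8067 × 0.95341977 = 39.86
Short position value = −(long value) = -$39.86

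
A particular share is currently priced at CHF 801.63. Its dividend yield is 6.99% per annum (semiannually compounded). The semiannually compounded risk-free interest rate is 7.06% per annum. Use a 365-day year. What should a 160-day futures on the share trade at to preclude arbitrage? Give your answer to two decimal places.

F = S · (1+r/2)^(2T) / (1+q/2)^(2T)
= 801.63 × 1.030881 / 1.030576 = 801.63 × 1.000296
F = CHF 801.87

CHF 801.87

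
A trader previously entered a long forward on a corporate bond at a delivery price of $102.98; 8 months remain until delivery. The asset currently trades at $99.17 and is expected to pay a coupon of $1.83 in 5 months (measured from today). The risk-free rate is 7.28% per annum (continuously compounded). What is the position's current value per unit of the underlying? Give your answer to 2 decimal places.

PV(remaining coupons) I = 1.83·e^(−0.0728·5/12) = 1.7753
Current forward F = (S − I)·e^(rT) = (99.17 − 1.7753)·e^(0.0728·8/12) = 97.3947 × 1.049730 = 102.2381
Value (long) = (F − K)·e^(−rT) = (102.2381 − 102.98) × 0.952626 = -0.7068
Value = -$0.71

-$0.71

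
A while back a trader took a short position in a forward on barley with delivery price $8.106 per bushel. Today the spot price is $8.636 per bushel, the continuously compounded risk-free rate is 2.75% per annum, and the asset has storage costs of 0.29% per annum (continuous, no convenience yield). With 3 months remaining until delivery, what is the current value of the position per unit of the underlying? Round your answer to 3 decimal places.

Current fair forward for the remaining 3 months: F = S·e^((r + u)·T), (r + u) = 0.0275 + 0.0029 = 0.0304
F = 8.636 · e^(0.0304 × 3/12) = 8.636 × 1.007629 = 8.7019
Value of long forward = (F − K)·e^(−rT) = (8.7019 − 8.106) · e^(−0.0275·3/12)
= 0.5959 × 0.993149 = 0.592
Short position value = −(long value) = -$0.592

-$0.592 per bushel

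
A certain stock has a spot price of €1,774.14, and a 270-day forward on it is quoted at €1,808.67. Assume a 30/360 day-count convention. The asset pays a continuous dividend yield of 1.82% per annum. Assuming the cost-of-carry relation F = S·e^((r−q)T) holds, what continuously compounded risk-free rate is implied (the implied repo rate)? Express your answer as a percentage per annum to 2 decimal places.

From F = S·e^((r−q)T): (r − q) = ln(F/S)/T
ln(1808.67/1774.14) = ln(1.019463) = 0.019276
(r − q) = 0.019276 / (270/360) = 0.025701
r = ln(F/S)/T + q = 0.025701 + 0.0182 = 0.043901
r = 4.39%

4.39%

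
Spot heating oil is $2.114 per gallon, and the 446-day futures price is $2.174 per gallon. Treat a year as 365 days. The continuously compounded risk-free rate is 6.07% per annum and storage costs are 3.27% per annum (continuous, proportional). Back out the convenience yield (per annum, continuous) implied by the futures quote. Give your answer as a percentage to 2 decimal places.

7.05%

F = S·e^((r+u−y)T) ⇒ (r+u−y) = ln(F/S)/T
ln(2.174/2.114) = 0.027987; /T ⇒ 0.022904
y = r + u − ln(F/S)/T = 0.0607 + 0.0327 − 0.022904 = 0.070496
y = 7.05%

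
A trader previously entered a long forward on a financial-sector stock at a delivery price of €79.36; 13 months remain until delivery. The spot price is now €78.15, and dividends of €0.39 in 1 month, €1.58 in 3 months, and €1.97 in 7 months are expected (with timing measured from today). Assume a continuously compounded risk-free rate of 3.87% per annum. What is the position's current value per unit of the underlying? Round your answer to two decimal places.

PV(remaining dividends) I = 0.39·e^(−0.0387·1/12) + 1.58·e^(−0.0387·3/12) + 1.97·e^(−0.0387·7/12) = 3.8796
Current forward F = (S − I)·e^(rT) = (78.15 − 3.8796)·e^(0.0387·13/12) = 74.2704 × 1.042816 = 77.4504
Value (long) = (F − K)·e^(−rT) = (77.4504 − 79.36) × 0.958942 = -1.8312
Value = -€1.83

-€1.83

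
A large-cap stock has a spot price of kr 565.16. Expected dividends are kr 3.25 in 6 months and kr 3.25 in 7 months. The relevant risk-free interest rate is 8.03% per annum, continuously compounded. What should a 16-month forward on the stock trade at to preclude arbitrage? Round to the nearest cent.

PV(dividends) I = 3.25·e^(−0.0803·6/12) + 3.25·e^(−0.0803·7/12)
I = 3.1221 + 3.1013 = 6.2234
F = (S − I)·e^(rT) = (565.16 − 6.2234) · e^(0.0803·16/12)
= 558.9366 · e^0.107067 = 558.9366 × 1.113009 = kr 622.10

kr 622.10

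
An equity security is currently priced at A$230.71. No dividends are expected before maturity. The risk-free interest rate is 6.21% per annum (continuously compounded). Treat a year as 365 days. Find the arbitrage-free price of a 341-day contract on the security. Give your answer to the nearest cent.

F = S·e^(rT) = 230.71 · e^(0.0621 × 341/365)
= 230.71 · e^0.058017 = 230.71 × 1.059733
F = A$244.49

A$244.49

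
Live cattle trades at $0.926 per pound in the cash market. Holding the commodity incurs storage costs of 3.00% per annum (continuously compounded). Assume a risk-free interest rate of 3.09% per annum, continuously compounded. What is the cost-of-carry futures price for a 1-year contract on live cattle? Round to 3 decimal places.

Net carry = r + u − y = 0.0309 + 0.0300 − 0.0000 = 0.0609
F = S·e^((r+u−y)T) = 0.926 · e^(0.0609 × 1) = 0.926 · e^0.060900
= 0.926 × 1.062793 = $0.984 per pound

$0.984 per pound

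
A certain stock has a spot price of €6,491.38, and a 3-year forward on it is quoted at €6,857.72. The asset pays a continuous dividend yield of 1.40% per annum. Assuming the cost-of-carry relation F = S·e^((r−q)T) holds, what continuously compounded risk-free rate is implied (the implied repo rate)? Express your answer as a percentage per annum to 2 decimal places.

From F = S·e^((r−q)T): (r − q) = ln(F/S)/T
ln(6857.72/6491.38) = ln(1.056435) = 0.054900
(r − q) = 0.054900 / (3) = 0.018300
r = ln(F/S)/T + q = 0.018300 + 0.0140 = 0.032300
r = 3.23%

3.23%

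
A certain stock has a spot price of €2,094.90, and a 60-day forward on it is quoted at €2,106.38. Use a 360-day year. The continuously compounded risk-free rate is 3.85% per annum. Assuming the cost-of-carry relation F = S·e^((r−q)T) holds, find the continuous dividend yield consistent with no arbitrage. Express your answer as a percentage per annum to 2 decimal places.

0.57%

From F = S·e^((r−q)T): (r − q) = ln(F/S)/T
ln(2106.38/2094.90) = ln(1.005480) = 0.005465
(r − q) = 0.005465 / (60/360) = 0.032790
q = r − ln(F/S)/T = 0.0385 − 0.032790 = 0.005710
q = 0.57%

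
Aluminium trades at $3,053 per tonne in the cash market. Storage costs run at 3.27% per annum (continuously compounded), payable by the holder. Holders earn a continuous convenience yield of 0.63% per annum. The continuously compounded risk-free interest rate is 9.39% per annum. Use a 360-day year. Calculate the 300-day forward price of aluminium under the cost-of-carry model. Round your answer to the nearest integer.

Net carry = r + u − y = 0.0939 + 0.0327 − 0.0063 = 0.1203
F = S·e^((r+u−y)T) = 3053 · e^(0.1203 × 300/360) = 3053 · e^0.100250
= 3053 × 1.105447 = $3,375 per tonne

$3,375 per tonne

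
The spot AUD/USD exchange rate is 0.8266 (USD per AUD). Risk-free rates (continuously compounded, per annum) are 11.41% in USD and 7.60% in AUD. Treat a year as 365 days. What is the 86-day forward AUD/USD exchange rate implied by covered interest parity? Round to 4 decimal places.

0.8341

F = S·e^((r_USD − r_AUD)T) = 0.8266 · e^((0.1141 − 0.0760) × 86/365)
= 0.8266 · e^0.008977 = 0.8266 × 1.009017
F = 0.8341 USD per AUD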